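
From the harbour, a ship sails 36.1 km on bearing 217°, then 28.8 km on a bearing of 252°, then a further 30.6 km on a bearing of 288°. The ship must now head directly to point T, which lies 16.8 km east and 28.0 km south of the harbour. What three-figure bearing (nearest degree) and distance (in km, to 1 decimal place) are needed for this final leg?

Leg 1 (217°, 36.1 km): east 36.1 sin 217° = -21.73, north 36.1 cos 217° = -28.83
Leg 2 (252°, 28.8 km): east 28.8 sin 252° = -27.39, north 28.8 cos 252° = -8.90
Leg 3 (288°, 30.6 km): east 30.6 sin 288° = -29.10, north 30.6 cos 288° = 9.46
Current position: (-78.22, -28.27). Target: (16.8, -28.0). Remaining: Δeast = 95.02, Δnorth = 0.27.
Bearing = atan2(95.02, 0.27) mod 360° = 89.83°; distance = √((95.02)² + (0.27)²) = 95.019 km.

090°, 95.0 km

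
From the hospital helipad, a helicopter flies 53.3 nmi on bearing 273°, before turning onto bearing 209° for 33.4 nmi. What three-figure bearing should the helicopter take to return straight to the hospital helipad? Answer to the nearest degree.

069°

Leg 1 (273°, 53.3 nmi): east 53.3 sin 273° = -53.23, north 53.3 cos 273° = 2.79
Leg 2 (209°, 33.4 nmi): east 33.4 sin 209° = -16.19, north 33.4 cos 209° = -29.21
Net displacement: -69.42 east, -26.42 north. Direction back to start is (69.42, 26.42): bearing = atan2(69.42, 26.42) mod 360° = 69.16° ≈ 069°.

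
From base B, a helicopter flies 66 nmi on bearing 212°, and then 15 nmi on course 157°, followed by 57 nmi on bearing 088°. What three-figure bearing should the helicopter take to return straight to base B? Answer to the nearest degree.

Leg 1 (212°, 66 nmi): east 66 sin 212° = -34.97, north 66 cos 212° = -55.97
Leg 2 (157°, 15 nmi): east 15 sin 157° = 5.86, north 15 cos 157° = -13.81
Leg 3 (088°, 57 nmi): east 57 sin 88° = 56.97, north 57 cos 88° = 1.99
Net displacement: 27.85 east, -67.79 north. Direction back to start is (-27.85, 67.79): bearing = atan2(-27.85, 67.79) mod 360° = 337.66° ≈ 338°.

338°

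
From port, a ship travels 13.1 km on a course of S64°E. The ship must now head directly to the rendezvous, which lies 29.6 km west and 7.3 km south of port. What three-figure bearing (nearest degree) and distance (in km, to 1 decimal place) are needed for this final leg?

268°, 41.4 km

Leg 1 (S64°E, 13.1 km): east 13.1 sin 116° = 11.77, north 13.1 cos 116° = -5.74
Current position: (11.77, -5.74). Target: (-29.6, -7.3). Remaining: Δeast = -41.37, Δnorth = -1.56.
Bearing = atan2(-41.37, -1.56) mod 360° = 267.84°; distance = √((-41.37)² + (-1.56)²) = 41.404 km.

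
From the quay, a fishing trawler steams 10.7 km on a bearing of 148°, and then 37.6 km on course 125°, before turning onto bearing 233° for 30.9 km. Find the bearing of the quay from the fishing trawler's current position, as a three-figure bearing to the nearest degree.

Leg 1 (148°, 10.7 km): east 10.7 sin 148° = 5.67, north 10.7 cos 148° = -9.07
Leg 2 (125°, 37.6 km): east 37.6 sin 125° = 30.80, north 37.6 cos 125° = -21.57
Leg 3 (233°, 30.9 km): east 30.9 sin 233° = -24.68, north 30.9 cos 233° = -18.60
Net displacement: 11.79 east, -49.24 north. Direction back to start is (-11.79, 49.24): bearing = atan2(-11.79, 49.24) mod 360° = 346.53° ≈ 347°.

347°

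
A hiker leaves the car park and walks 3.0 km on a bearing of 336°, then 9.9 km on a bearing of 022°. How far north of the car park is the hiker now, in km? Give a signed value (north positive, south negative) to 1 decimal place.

11.9 km

Leg 1 (336°, 3.0 km): east 3.0 sin 336° = -1.22, north 3.0 cos 336° = 2.74
Leg 2 (022°, 9.9 km): east 9.9 sin 22° = 3.71, north 9.9 cos 22° = 9.18
Net north component: 11.92 km.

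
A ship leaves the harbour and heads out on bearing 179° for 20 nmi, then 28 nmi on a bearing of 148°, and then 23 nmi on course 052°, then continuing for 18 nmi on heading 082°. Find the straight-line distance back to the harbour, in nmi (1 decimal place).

Leg 1 (179°, 20 nmi): east 20 sin 179° = 0.35, north 20 cos 179° = -20.00
Leg 2 (148°, 28 nmi): east 28 sin 148° = 14.84, north 28 cos 148° = -23.75
Leg 3 (052°, 23 nmi): east 23 sin 52° = 18.12, north 23 cos 52° = 14.16
Leg 4 (082°, 18 nmi): east 18 sin 82° = 17.82, north 18 cos 82° = 2.51
Net: 51.14 east, -27.08 north. Distance = √((51.14)² + (-27.08)²) = 57.862 nmi.

57.9 nmi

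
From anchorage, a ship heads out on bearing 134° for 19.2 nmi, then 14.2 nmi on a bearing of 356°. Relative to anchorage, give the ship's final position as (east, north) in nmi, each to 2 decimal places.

(12.82, 0.83)

Leg 1 (134°, 19.2 nmi): east 19.2 sin 134° = 13.81, north 19.2 cos 134° = -13.34
Leg 2 (356°, 14.2 nmi): east 14.2 sin 356° = -0.99, north 14.2 cos 356° = 14.17
Summing: 12.82 nmi east, 0.83 nmi north → (12.82, 0.83).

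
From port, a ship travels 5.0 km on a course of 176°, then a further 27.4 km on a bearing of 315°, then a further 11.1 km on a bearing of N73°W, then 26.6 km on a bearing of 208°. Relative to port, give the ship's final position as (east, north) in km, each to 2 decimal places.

(-42.13, -5.85)

Leg 1 (176°, 5.0 km): east 5.0 sin 176° = 0.35, north 5.0 cos 176° = -4.99
Leg 2 (315°, 27.4 km): east 27.4 sin 315° = -19.37, north 27.4 cos 315° = 19.37
Leg 3 (N73°W, 11.1 km): east 11.1 sin 287° = -10.61, north 11.1 cos 287° = 3.25
Leg 4 (208°, 26.6 km): east 26.6 sin 208° = -12.49, north 26.6 cos 208° = -23.49
Summing: -42.13 km east, -5.85 km north → (-42.13, -5.85).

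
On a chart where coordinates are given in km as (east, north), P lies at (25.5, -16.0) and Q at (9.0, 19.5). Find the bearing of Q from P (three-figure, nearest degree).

335°

Δeast = 9.0 − 25.5 = -16.50; Δnorth = 19.5 − -16.0 = 35.50.
Bearing = atan2(Δeast, Δnorth) mod 360° = 335.07° ≈ 335°.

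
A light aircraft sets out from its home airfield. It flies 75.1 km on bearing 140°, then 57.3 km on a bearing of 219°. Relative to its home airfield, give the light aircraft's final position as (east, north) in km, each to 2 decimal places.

Leg 1 (140°, 75.1 km): east 75.1 sin 140° = 48.27, north 75.1 cos 140° = -57.53
Leg 2 (219°, 57.3 km): east 57.3 sin 219° = -36.06, north 57.3 cos 219° = -44.53
Summing: 12.21 km east, -102.06 km north → (12.21, -102.06).

(12.21, -102.06)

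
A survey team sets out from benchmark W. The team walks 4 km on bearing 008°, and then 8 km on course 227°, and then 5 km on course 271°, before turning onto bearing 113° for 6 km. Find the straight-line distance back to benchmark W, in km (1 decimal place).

6.1 km

Leg 1 (008°, 4 km): east 4 sin 8° = 0.56, north 4 cos 8° = 3.96
Leg 2 (227°, 8 km): east 8 sin 227° = -5.85, north 8 cos 227° = -5.46
Leg 3 (271°, 5 km): east 5 sin 271° = -5.00, north 5 cos 271° = 0.09
Leg 4 (113°, 6 km): east 6 sin 113° = 5.52, north 6 cos 113° = -2.34
Net: -4.77 east, -3.75 north. Distance = √((-4.77)² + (-3.75)²) = 6.069 km.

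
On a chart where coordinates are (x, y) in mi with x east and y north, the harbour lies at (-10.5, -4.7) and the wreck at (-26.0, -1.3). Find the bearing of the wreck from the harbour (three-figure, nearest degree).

Δeast = -26.0 − -10.5 = -15.50; Δnorth = -1.3 − -4.7 = 3.40.
Bearing = atan2(Δeast, Δnorth) mod 360° = 282.37° ≈ 282°.

282°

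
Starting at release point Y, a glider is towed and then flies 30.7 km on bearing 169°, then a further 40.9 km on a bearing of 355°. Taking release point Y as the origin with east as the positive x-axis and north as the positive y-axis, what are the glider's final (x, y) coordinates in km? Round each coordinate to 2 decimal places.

(2.29, 10.61)

Leg 1 (169°, 30.7 km): east 30.7 sin 169° = 5.86, north 30.7 cos 169° = -30.14
Leg 2 (355°, 40.9 km): east 40.9 sin 355° = -3.56, north 40.9 cos 355° = 40.74
Summing: 2.29 km east, 10.61 km north → (2.29, 10.61).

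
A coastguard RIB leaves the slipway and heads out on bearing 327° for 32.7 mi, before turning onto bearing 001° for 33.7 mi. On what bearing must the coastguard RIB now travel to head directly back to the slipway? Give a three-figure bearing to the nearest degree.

164°

Leg 1 (327°, 32.7 mi): east 32.7 sin 327° = -17.81, north 32.7 cos 327° = 27.42
Leg 2 (001°, 33.7 mi): east 33.7 sin 1° = 0.59, north 33.7 cos 1° = 33.69
Net displacement: -17.22 east, 61.12 north. Direction back to start is (17.22, -61.12): bearing = atan2(17.22, -61.12) mod 360° = 164.26° ≈ 164°.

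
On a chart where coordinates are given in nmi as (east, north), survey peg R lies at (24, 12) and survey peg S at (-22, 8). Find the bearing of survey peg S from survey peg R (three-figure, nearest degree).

Δeast = -22 − 24 = -46.00; Δnorth = 8 − 12 = -4.00.
Bearing = atan2(Δeast, Δnorth) mod 360° = 265.03° ≈ 265°.

265°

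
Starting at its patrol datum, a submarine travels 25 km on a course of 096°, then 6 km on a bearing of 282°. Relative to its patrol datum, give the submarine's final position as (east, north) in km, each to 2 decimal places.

(18.99, -1.37)

Leg 1 (096°, 25 km): east 25 sin 96° = 24.86, north 25 cos 96° = -2.61
Leg 2 (282°, 6 km): east 6 sin 282° = -5.87, north 6 cos 282° = 1.25
Summing: 18.99 km east, -1.37 km north → (18.99, -1.37).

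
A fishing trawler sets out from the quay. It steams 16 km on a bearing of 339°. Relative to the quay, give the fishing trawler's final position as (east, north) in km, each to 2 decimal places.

Leg 1 (339°, 16 km): east 16 sin 339° = -5.73, north 16 cos 339° = 14.94
Summing: -5.73 km east, 14.94 km north → (-5.73, 14.94).

(-5.73, 14.94)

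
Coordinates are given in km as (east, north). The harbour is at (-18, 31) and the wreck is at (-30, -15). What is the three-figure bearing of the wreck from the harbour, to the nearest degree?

Δeast = -30 − -18 = -12.00; Δnorth = -15 − 31 = -46.00.
Bearing = atan2(Δeast, Δnorth) mod 360° = 194.62° ≈ 195°.

195°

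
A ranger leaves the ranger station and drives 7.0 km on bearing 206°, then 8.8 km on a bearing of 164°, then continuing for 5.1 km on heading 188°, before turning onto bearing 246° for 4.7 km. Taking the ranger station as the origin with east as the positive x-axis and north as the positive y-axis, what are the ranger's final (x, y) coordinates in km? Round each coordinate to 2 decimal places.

(-5.65, -21.71)

Leg 1 (206°, 7.0 km): east 7.0 sin 206° = -3.07, north 7.0 cos 206° = -6.29
Leg 2 (164°, 8.8 km): east 8.8 sin 164° = 2.43, north 8.8 cos 164° = -8.46
Leg 3 (188°, 5.1 km): east 5.1 sin 188° = -0.71, north 5.1 cos 188° = -5.05
Leg 4 (246°, 4.7 km): east 4.7 sin 246° = -4.29, north 4.7 cos 246° = -1.91
Summing: -5.65 km east, -21.71 km north → (-5.65, -21.71).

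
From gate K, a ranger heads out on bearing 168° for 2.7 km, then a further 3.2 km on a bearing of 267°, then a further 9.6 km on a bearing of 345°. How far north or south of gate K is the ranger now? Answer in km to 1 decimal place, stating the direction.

6.5 km north

Leg 1 (168°, 2.7 km): east 2.7 sin 168° = 0.56, north 2.7 cos 168° = -2.64
Leg 2 (267°, 3.2 km): east 3.2 sin 267° = -3.20, north 3.2 cos 267° = -0.17
Leg 3 (345°, 9.6 km): east 9.6 sin 345° = -2.48, north 9.6 cos 345° = 9.27
Net north component: 6.46 km.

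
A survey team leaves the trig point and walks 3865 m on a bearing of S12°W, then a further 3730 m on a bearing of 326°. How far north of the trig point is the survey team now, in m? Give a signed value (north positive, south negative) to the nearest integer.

Leg 1 (S12°W, 3865 m): east 3865 sin 192° = -803.58, north 3865 cos 192° = -3780.54
Leg 2 (326°, 3730 m): east 3730 sin 326° = -2085.79, north 3730 cos 326° = 3092.31
Net north component: -688.23 m.

-688 m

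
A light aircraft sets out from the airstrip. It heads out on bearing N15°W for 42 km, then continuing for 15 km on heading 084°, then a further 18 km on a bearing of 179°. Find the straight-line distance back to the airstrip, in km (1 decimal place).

24.5 km

Leg 1 (N15°W, 42 km): east 42 sin 345° = -10.87, north 42 cos 345° = 40.57
Leg 2 (084°, 15 km): east 15 sin 84° = 14.92, north 15 cos 84° = 1.57
Leg 3 (179°, 18 km): east 18 sin 179° = 0.31, north 18 cos 179° = -18.00
Net: 4.36 east, 24.14 north. Distance = √((4.36)² + (24.14)²) = 24.530 km.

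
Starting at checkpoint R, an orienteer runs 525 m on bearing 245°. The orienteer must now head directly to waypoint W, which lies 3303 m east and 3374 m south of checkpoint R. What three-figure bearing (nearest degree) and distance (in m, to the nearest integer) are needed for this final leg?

130°, 4921 m

Leg 1 (245°, 525 m): east 525 sin 245° = -475.81, north 525 cos 245° = -221.87
Current position: (-475.81, -221.87). Target: (3303, -3374). Remaining: Δeast = 3778.81, Δnorth = -3152.13.
Bearing = atan2(3778.81, -3152.13) mod 360° = 129.83°; distance = √((3778.81)² + (-3152.13)²) = 4920.906 m.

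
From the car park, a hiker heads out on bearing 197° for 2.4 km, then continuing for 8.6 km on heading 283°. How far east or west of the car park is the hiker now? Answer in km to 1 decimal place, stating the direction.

Leg 1 (197°, 2.4 km): east 2.4 sin 197° = -0.70, north 2.4 cos 197° = -2.30
Leg 2 (283°, 8.6 km): east 8.6 sin 283° = -8.38, north 8.6 cos 283° = 1.93
Net east component: -9.08 km.

9.1 km west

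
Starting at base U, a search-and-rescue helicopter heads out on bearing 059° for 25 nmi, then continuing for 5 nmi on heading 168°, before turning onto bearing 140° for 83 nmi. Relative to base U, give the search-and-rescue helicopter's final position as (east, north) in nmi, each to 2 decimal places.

(75.82, -55.60)

Leg 1 (059°, 25 nmi): east 25 sin 59° = 21.43, north 25 cos 59° = 12.88
Leg 2 (168°, 5 nmi): east 5 sin 168° = 1.04, north 5 cos 168° = -4.89
Leg 3 (140°, 83 nmi): east 83 sin 140° = 53.35, north 83 cos 140° = -63.58
Summing: 75.82 nmi east, -55.60 nmi north → (75.82, -55.60).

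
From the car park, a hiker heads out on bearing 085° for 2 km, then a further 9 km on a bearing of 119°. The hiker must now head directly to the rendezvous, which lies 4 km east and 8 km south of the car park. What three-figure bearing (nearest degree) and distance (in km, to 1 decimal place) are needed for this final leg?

Leg 1 (085°, 2 km): east 2 sin 85° = 1.99, north 2 cos 85° = 0.17
Leg 2 (119°, 9 km): east 9 sin 119° = 7.87, north 9 cos 119° = -4.36
Current position: (9.86, -4.19). Target: (4, -8). Remaining: Δeast = -5.86, Δnorth = -3.81.
Bearing = atan2(-5.86, -3.81) mod 360° = 236.98°; distance = √((-5.86)² + (-3.81)²) = 6.994 km.

237°, 7.0 km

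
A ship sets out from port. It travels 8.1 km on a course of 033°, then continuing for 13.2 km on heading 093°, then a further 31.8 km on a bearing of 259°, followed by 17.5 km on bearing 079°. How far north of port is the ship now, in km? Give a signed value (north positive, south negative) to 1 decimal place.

Leg 1 (033°, 8.1 km): east 8.1 sin 33° = 4.41, north 8.1 cos 33° = 6.79
Leg 2 (093°, 13.2 km): east 13.2 sin 93° = 13.18, north 13.2 cos 93° = -0.69
Leg 3 (259°, 31.8 km): east 31.8 sin 259° = -31.22, north 31.8 cos 259° = -6.07
Leg 4 (079°, 17.5 km): east 17.5 sin 79° = 17.18, north 17.5 cos 79° = 3.34
Net north component: 3.37 km.

3.4 km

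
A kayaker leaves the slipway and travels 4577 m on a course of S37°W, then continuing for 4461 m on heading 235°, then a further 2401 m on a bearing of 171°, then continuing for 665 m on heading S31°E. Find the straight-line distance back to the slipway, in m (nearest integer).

10780 m

Leg 1 (S37°W, 4577 m): east 4577 sin 217° = -2754.51, north 4577 cos 217° = -3655.35
Leg 2 (235°, 4461 m): east 4461 sin 235° = -3654.24, north 4461 cos 235° = -2558.72
Leg 3 (171°, 2401 m): east 2401 sin 171° = 375.60, north 2401 cos 171° = -2371.44
Leg 4 (S31°E, 665 m): east 665 sin 149° = 342.50, north 665 cos 149° = -570.02
Net: -5690.65 east, -9155.54 north. Distance = √((-5690.65)² + (-9155.54)²) = 10779.947 m.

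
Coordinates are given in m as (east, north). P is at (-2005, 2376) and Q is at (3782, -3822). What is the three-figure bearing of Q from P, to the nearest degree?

Δeast = 3782 − -2005 = 5787.00; Δnorth = -3822 − 2376 = -6198.00.
Bearing = atan2(Δeast, Δnorth) mod 360° = 136.96° ≈ 137°.

137°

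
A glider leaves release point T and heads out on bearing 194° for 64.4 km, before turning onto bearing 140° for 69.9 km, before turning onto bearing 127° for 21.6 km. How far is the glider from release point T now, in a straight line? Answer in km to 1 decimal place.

Leg 1 (194°, 64.4 km): east 64.4 sin 194° = -15.58, north 64.4 cos 194° = -62.49
Leg 2 (140°, 69.9 km): east 69.9 sin 140° = 44.93, north 69.9 cos 140° = -53.55
Leg 3 (127°, 21.6 km): east 21.6 sin 127° = 17.25, north 21.6 cos 127° = -13.00
Net: 46.60 east, -129.03 north. Distance = √((46.60)² + (-129.03)²) = 137.190 km.

137.2 km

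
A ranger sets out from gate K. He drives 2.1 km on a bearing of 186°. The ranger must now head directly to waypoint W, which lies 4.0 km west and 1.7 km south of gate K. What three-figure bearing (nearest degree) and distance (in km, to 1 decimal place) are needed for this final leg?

Leg 1 (186°, 2.1 km): east 2.1 sin 186° = -0.22, north 2.1 cos 186° = -2.09
Current position: (-0.22, -2.09). Target: (-4.0, -1.7). Remaining: Δeast = -3.78, Δnorth = 0.39.
Bearing = atan2(-3.78, 0.39) mod 360° = 275.87°; distance = √((-3.78)² + (0.39)²) = 3.800 km.

276°, 3.8 km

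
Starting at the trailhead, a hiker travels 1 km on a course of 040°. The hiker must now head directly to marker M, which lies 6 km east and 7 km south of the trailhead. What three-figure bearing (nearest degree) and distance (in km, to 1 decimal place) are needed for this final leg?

Leg 1 (040°, 1 km): east 1 sin 40° = 0.64, north 1 cos 40° = 0.77
Current position: (0.64, 0.77). Target: (6, -7). Remaining: Δeast = 5.36, Δnorth = -7.77.
Bearing = atan2(5.36, -7.77) mod 360° = 145.40°; distance = √((5.36)² + (-7.77)²) = 9.435 km.

145°, 9.4 km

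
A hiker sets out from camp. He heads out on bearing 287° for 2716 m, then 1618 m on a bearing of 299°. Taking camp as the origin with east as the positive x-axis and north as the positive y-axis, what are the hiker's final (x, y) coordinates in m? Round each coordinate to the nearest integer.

Leg 1 (287°, 2716 m): east 2716 sin 287° = -2597.32, north 2716 cos 287° = 794.08
Leg 2 (299°, 1618 m): east 1618 sin 299° = -1415.13, north 1618 cos 299° = 784.42
Summing: -4012.46 m east, 1578.50 m north → (-4012, 1579).

(-4012, 1579)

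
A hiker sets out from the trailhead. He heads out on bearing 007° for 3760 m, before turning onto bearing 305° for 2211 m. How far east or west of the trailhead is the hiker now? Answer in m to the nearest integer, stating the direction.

1353 m west

Leg 1 (007°, 3760 m): east 3760 sin 7° = 458.23, north 3760 cos 7° = 3731.97
Leg 2 (305°, 2211 m): east 2211 sin 305° = -1811.15, north 2211 cos 305° = 1268.18
Net east component: -1352.92 m.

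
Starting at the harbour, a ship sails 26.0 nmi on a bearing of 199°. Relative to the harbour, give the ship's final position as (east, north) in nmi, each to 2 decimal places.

Leg 1 (199°, 26.0 nmi): east 26.0 sin 199° = -8.46, north 26.0 cos 199° = -24.58
Summing: -8.46 nmi east, -24.58 nmi north → (-8.46, -24.58).

(-8.46, -24.58)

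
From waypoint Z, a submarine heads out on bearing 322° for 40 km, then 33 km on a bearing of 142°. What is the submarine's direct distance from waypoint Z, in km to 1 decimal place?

Leg 1 (322°, 40 km): east 40 sin 322° = -24.63, north 40 cos 322° = 31.52
Leg 2 (142°, 33 km): east 33 sin 142° = 20.32, north 33 cos 142° = -26.00
Net: -4.31 east, 5.52 north. Distance = √((-4.31)² + (5.52)²) = 7.000 km.

7.0 km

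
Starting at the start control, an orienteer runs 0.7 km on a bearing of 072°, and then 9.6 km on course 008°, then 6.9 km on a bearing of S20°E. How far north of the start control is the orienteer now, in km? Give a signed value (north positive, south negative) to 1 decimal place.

3.2 km

Leg 1 (072°, 0.7 km): east 0.7 sin 72° = 0.67, north 0.7 cos 72° = 0.22
Leg 2 (008°, 9.6 km): east 9.6 sin 8° = 1.34, north 9.6 cos 8° = 9.51
Leg 3 (S20°E, 6.9 km): east 6.9 sin 160° = 2.36, north 6.9 cos 160° = -6.48
Net north component: 3.24 km.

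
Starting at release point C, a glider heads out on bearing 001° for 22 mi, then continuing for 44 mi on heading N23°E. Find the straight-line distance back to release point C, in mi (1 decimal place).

64.9 mi

Leg 1 (001°, 22 mi): east 22 sin 1° = 0.38, north 22 cos 1° = 22.00
Leg 2 (N23°E, 44 mi): east 44 sin 23° = 17.19, north 44 cos 23° = 40.50
Net: 17.58 east, 62.50 north. Distance = √((17.58)² + (62.50)²) = 64.923 mi.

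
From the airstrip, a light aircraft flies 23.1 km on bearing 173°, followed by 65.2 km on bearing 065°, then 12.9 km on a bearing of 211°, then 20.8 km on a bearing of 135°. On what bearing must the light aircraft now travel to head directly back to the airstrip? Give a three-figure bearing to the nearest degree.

287°

Leg 1 (173°, 23.1 km): east 23.1 sin 173° = 2.82, north 23.1 cos 173° = -22.93
Leg 2 (065°, 65.2 km): east 65.2 sin 65° = 59.09, north 65.2 cos 65° = 27.55
Leg 3 (211°, 12.9 km): east 12.9 sin 211° = -6.64, north 12.9 cos 211° = -11.06
Leg 4 (135°, 20.8 km): east 20.8 sin 135° = 14.71, north 20.8 cos 135° = -14.71
Net displacement: 69.97 east, -21.14 north. Direction back to start is (-69.97, 21.14): bearing = atan2(-69.97, 21.14) mod 360° = 286.81° ≈ 287°.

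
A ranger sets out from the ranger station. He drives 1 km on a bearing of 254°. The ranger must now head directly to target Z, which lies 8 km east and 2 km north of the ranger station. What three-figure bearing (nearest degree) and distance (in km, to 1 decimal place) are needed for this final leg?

Leg 1 (254°, 1 km): east 1 sin 254° = -0.96, north 1 cos 254° = -0.28
Current position: (-0.96, -0.28). Target: (8, 2). Remaining: Δeast = 8.96, Δnorth = 2.28.
Bearing = atan2(8.96, 2.28) mod 360° = 75.75°; distance = √((8.96)² + (2.28)²) = 9.246 km.

076°, 9.2 km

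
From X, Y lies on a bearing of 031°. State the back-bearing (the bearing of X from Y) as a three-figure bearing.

211°

Back-bearing = 031° + 180° = 211°.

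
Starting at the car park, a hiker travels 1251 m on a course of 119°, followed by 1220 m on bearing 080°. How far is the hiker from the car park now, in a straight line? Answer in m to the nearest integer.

Leg 1 (119°, 1251 m): east 1251 sin 119° = 1094.15, north 1251 cos 119° = -606.50
Leg 2 (080°, 1220 m): east 1220 sin 80° = 1201.47, north 1220 cos 80° = 211.85
Net: 2295.61 east, -394.65 north. Distance = √((2295.61)² + (-394.65)²) = 2329.290 m.

2329 m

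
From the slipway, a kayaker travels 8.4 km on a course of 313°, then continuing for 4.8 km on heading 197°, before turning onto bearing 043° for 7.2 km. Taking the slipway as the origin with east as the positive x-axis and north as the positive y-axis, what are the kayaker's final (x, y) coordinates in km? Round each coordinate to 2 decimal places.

Leg 1 (313°, 8.4 km): east 8.4 sin 313° = -6.14, north 8.4 cos 313° = 5.73
Leg 2 (197°, 4.8 km): east 4.8 sin 197° = -1.40, north 4.8 cos 197° = -4.59
Leg 3 (043°, 7.2 km): east 7.2 sin 43° = 4.91, north 7.2 cos 43° = 5.27
Summing: -2.64 km east, 6.40 km north → (-2.64, 6.40).

(-2.64, 6.40)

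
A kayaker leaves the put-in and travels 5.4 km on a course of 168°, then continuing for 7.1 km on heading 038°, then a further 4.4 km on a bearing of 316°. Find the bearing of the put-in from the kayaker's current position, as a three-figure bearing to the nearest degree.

Leg 1 (168°, 5.4 km): east 5.4 sin 168° = 1.12, north 5.4 cos 168° = -5.28
Leg 2 (038°, 7.1 km): east 7.1 sin 38° = 4.37, north 7.1 cos 38° = 5.59
Leg 3 (316°, 4.4 km): east 4.4 sin 316° = -3.06, north 4.4 cos 316° = 3.17
Net displacement: 2.44 east, 3.48 north. Direction back to start is (-2.44, -3.48): bearing = atan2(-2.44, -3.48) mod 360° = 215.02° ≈ 215°.

215°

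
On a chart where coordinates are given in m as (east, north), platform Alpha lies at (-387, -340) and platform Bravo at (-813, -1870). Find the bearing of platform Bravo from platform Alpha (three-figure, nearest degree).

196°

Δeast = -813 − -387 = -426.00; Δnorth = -1870 − -340 = -1530.00.
Bearing = atan2(Δeast, Δnorth) mod 360° = 195.56° ≈ 196°.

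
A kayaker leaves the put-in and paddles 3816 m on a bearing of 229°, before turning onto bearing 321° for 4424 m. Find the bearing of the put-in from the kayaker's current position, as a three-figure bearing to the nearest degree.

Leg 1 (229°, 3816 m): east 3816 sin 229° = -2879.97, north 3816 cos 229° = -2503.52
Leg 2 (321°, 4424 m): east 4424 sin 321° = -2784.11, north 4424 cos 321° = 3438.09
Net displacement: -5664.09 east, 934.57 north. Direction back to start is (5664.09, -934.57): bearing = atan2(5664.09, -934.57) mod 360° = 99.37° ≈ 099°.

099°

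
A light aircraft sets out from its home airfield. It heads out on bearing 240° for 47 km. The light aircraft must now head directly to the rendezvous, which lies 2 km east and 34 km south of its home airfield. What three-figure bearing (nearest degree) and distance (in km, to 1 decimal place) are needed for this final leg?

Leg 1 (240°, 47 km): east 47 sin 240° = -40.70, north 47 cos 240° = -23.50
Current position: (-40.70, -23.50). Target: (2, -34). Remaining: Δeast = 42.70, Δnorth = -10.50.
Bearing = atan2(42.70, -10.50) mod 360° = 103.81°; distance = √((42.70)² + (-10.50)²) = 43.975 km.

104°, 44.0 km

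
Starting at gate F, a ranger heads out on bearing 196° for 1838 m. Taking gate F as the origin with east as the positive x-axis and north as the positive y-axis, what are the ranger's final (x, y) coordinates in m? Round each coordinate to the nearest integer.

Leg 1 (196°, 1838 m): east 1838 sin 196° = -506.62, north 1838 cos 196° = -1766.80
Summing: -506.62 m east, -1766.80 m north → (-507, -1767).

(-507, -1767)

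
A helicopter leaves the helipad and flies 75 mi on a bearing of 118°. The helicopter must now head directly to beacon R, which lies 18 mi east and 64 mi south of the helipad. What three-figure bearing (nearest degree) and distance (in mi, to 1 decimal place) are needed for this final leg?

239°, 56.2 mi

Leg 1 (118°, 75 mi): east 75 sin 118° = 66.22, north 75 cos 118° = -35.21
Current position: (66.22, -35.21). Target: (18, -64). Remaining: Δeast = -48.22, Δnorth = -28.79.
Bearing = atan2(-48.22, -28.79) mod 360° = 239.16°; distance = √((-48.22)² + (-28.79)²) = 56.162 mi.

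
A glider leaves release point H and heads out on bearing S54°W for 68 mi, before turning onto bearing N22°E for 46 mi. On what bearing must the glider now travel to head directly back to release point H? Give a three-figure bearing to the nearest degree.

Leg 1 (S54°W, 68 mi): east 68 sin 234° = -55.01, north 68 cos 234° = -39.97
Leg 2 (N22°E, 46 mi): east 46 sin 22° = 17.23, north 46 cos 22° = 42.65
Net displacement: -37.78 east, 2.68 north. Direction back to start is (37.78, -2.68): bearing = atan2(37.78, -2.68) mod 360° = 94.06° ≈ 094°.

094°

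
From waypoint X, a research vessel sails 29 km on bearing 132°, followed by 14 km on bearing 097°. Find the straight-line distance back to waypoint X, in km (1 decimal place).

41.3 km

Leg 1 (132°, 29 km): east 29 sin 132° = 21.55, north 29 cos 132° = -19.40
Leg 2 (097°, 14 km): east 14 sin 97° = 13.90, north 14 cos 97° = -1.71
Net: 35.45 east, -21.11 north. Distance = √((35.45)² + (-21.11)²) = 41.257 km.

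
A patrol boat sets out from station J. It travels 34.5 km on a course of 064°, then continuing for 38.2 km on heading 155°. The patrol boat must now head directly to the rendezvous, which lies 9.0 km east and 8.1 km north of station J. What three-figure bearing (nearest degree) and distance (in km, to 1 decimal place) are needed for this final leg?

Leg 1 (064°, 34.5 km): east 34.5 sin 64° = 31.01, north 34.5 cos 64° = 15.12
Leg 2 (155°, 38.2 km): east 38.2 sin 155° = 16.14, north 38.2 cos 155° = -34.62
Current position: (47.15, -19.50). Target: (9.0, 8.1). Remaining: Δeast = -38.15, Δnorth = 27.60.
Bearing = atan2(-38.15, 27.60) mod 360° = 305.88°; distance = √((-38.15)² + (27.60)²) = 47.087 km.

306°, 47.1 km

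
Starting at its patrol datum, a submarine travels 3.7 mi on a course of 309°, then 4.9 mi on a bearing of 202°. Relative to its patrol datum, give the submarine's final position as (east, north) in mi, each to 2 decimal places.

Leg 1 (309°, 3.7 mi): east 3.7 sin 309° = -2.88, north 3.7 cos 309° = 2.33
Leg 2 (202°, 4.9 mi): east 4.9 sin 202° = -1.84, north 4.9 cos 202° = -4.54
Summing: -4.71 mi east, -2.21 mi north → (-4.71, -2.21).

(-4.71, -2.21)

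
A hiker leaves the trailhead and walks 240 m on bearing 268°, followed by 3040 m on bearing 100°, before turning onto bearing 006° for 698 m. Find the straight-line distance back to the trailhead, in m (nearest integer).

2831 m

Leg 1 (268°, 240 m): east 240 sin 268° = -239.85, north 240 cos 268° = -8.38
Leg 2 (100°, 3040 m): east 3040 sin 100° = 2993.82, north 3040 cos 100° = -527.89
Leg 3 (006°, 698 m): east 698 sin 6° = 72.96, north 698 cos 6° = 694.18
Net: 2826.92 east, 157.91 north. Distance = √((2826.92)² + (157.91)²) = 2831.330 m.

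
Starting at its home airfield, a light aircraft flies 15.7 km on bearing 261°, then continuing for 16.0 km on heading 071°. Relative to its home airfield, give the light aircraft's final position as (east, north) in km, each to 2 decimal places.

(-0.38, 2.75)

Leg 1 (261°, 15.7 km): east 15.7 sin 261° = -15.51, north 15.7 cos 261° = -2.46
Leg 2 (071°, 16.0 km): east 16.0 sin 71° = 15.13, north 16.0 cos 71° = 5.21
Summing: -0.38 km east, 2.75 km north → (-0.38, 2.75).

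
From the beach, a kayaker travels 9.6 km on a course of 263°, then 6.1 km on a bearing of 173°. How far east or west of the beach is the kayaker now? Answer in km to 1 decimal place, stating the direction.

8.8 km west

Leg 1 (263°, 9.6 km): east 9.6 sin 263° = -9.53, north 9.6 cos 263° = -1.17
Leg 2 (173°, 6.1 km): east 6.1 sin 173° = 0.74, north 6.1 cos 173° = -6.05
Net east component: -8.79 km.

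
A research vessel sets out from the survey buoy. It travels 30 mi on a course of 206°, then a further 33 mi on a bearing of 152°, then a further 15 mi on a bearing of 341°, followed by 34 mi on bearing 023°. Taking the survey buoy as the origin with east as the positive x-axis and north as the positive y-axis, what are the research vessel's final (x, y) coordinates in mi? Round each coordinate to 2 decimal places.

Leg 1 (206°, 30 mi): east 30 sin 206° = -13.15, north 30 cos 206° = -26.96
Leg 2 (152°, 33 mi): east 33 sin 152° = 15.49, north 33 cos 152° = -29.14
Leg 3 (341°, 15 mi): east 15 sin 341° = -4.88, north 15 cos 341° = 14.18
Leg 4 (023°, 34 mi): east 34 sin 23° = 13.28, north 34 cos 23° = 31.30
Summing: 10.74 mi east, -10.62 mi north → (10.74, -10.62).

(10.74, -10.62)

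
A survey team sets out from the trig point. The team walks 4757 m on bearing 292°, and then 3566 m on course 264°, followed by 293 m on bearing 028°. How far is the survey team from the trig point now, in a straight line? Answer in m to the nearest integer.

Leg 1 (292°, 4757 m): east 4757 sin 292° = -4410.61, north 4757 cos 292° = 1782.00
Leg 2 (264°, 3566 m): east 3566 sin 264° = -3546.47, north 3566 cos 264° = -372.75
Leg 3 (028°, 293 m): east 293 sin 28° = 137.56, north 293 cos 28° = 258.70
Net: -7819.52 east, 1667.96 north. Distance = √((-7819.52)² + (1667.96)²) = 7995.438 m.

7995 m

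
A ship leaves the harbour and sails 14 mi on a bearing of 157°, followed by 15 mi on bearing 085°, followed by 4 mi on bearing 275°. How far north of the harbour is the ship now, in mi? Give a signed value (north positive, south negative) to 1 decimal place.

-11.2 mi

Leg 1 (157°, 14 mi): east 14 sin 157° = 5.47, north 14 cos 157° = -12.89
Leg 2 (085°, 15 mi): east 15 sin 85° = 14.94, north 15 cos 85° = 1.31
Leg 3 (275°, 4 mi): east 4 sin 275° = -3.98, north 4 cos 275° = 0.35
Net north component: -11.23 mi.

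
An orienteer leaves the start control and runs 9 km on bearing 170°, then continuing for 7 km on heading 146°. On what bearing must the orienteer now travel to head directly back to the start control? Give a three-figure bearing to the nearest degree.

Leg 1 (170°, 9 km): east 9 sin 170° = 1.56, north 9 cos 170° = -8.86
Leg 2 (146°, 7 km): east 7 sin 146° = 3.91, north 7 cos 146° = -5.80
Net displacement: 5.48 east, -14.67 north. Direction back to start is (-5.48, 14.67): bearing = atan2(-5.48, 14.67) mod 360° = 339.52° ≈ 340°.

340°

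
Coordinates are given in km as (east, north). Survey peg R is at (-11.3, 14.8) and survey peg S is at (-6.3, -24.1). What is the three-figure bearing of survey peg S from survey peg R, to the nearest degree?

Δeast = -6.3 − -11.3 = 5.00; Δnorth = -24.1 − 14.8 = -38.90.
Bearing = atan2(Δeast, Δnorth) mod 360° = 172.68° ≈ 173°.

173°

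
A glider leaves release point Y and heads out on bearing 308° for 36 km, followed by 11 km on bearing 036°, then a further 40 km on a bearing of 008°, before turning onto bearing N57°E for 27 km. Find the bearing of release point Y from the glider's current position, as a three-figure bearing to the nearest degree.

184°

Leg 1 (308°, 36 km): east 36 sin 308° = -28.37, north 36 cos 308° = 22.16
Leg 2 (036°, 11 km): east 11 sin 36° = 6.47, north 11 cos 36° = 8.90
Leg 3 (008°, 40 km): east 40 sin 8° = 5.57, north 40 cos 8° = 39.61
Leg 4 (N57°E, 27 km): east 27 sin 57° = 22.64, north 27 cos 57° = 14.71
Net displacement: 6.31 east, 85.38 north. Direction back to start is (-6.31, -85.38): bearing = atan2(-6.31, -85.38) mod 360° = 184.23° ≈ 184°.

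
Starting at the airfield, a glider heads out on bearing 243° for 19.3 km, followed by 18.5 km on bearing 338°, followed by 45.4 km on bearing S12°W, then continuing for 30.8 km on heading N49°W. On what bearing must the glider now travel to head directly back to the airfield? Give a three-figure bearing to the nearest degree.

074°

Leg 1 (243°, 19.3 km): east 19.3 sin 243° = -17.20, north 19.3 cos 243° = -8.76
Leg 2 (338°, 18.5 km): east 18.5 sin 338° = -6.93, north 18.5 cos 338° = 17.15
Leg 3 (S12°W, 45.4 km): east 45.4 sin 192° = -9.44, north 45.4 cos 192° = -44.41
Leg 4 (N49°W, 30.8 km): east 30.8 sin 311° = -23.25, north 30.8 cos 311° = 20.21
Net displacement: -56.81 east, -15.81 north. Direction back to start is (56.81, 15.81): bearing = atan2(56.81, 15.81) mod 360° = 74.45° ≈ 074°.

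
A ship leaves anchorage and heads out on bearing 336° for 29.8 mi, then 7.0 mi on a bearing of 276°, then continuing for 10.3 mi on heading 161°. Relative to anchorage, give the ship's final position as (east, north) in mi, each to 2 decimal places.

(-15.73, 18.22)

Leg 1 (336°, 29.8 mi): east 29.8 sin 336° = -12.12, north 29.8 cos 336° = 27.22
Leg 2 (276°, 7.0 mi): east 7.0 sin 276° = -6.96, north 7.0 cos 276° = 0.73
Leg 3 (161°, 10.3 mi): east 10.3 sin 161° = 3.35, north 10.3 cos 161° = -9.74
Summing: -15.73 mi east, 18.22 mi north → (-15.73, 18.22).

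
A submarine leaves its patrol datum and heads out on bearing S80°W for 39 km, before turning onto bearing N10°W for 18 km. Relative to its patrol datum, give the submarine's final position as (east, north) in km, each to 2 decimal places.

(-41.53, 10.95)

Leg 1 (S80°W, 39 km): east 39 sin 260° = -38.41, north 39 cos 260° = -6.77
Leg 2 (N10°W, 18 km): east 18 sin 350° = -3.13, north 18 cos 350° = 17.73
Summing: -41.53 km east, 10.95 km north → (-41.53, 10.95).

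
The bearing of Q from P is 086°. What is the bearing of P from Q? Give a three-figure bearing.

Back-bearing = 086° + 180° = 266°.

266°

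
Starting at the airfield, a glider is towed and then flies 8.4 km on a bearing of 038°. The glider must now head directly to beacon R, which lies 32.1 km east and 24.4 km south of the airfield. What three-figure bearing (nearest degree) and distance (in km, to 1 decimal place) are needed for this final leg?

Leg 1 (038°, 8.4 km): east 8.4 sin 38° = 5.17, north 8.4 cos 38° = 6.62
Current position: (5.17, 6.62). Target: (32.1, -24.4). Remaining: Δeast = 26.93, Δnorth = -31.02.
Bearing = atan2(26.93, -31.02) mod 360° = 139.04°; distance = √((26.93)² + (-31.02)²) = 41.077 km.

139°, 41.1 km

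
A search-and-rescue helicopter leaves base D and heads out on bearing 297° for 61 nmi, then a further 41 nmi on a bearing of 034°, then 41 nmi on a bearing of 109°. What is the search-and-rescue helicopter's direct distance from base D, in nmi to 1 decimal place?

48.9 nmi

Leg 1 (297°, 61 nmi): east 61 sin 297° = -54.35, north 61 cos 297° = 27.69
Leg 2 (034°, 41 nmi): east 41 sin 34° = 22.93, north 41 cos 34° = 33.99
Leg 3 (109°, 41 nmi): east 41 sin 109° = 38.77, north 41 cos 109° = -13.35
Net: 7.34 east, 48.34 north. Distance = √((7.34)² + (48.34)²) = 48.890 nmi.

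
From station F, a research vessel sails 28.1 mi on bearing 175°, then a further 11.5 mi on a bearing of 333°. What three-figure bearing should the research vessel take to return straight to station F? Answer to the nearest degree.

009°

Leg 1 (175°, 28.1 mi): east 28.1 sin 175° = 2.45, north 28.1 cos 175° = -27.99
Leg 2 (333°, 11.5 mi): east 11.5 sin 333° = -5.22, north 11.5 cos 333° = 10.25
Net displacement: -2.77 east, -17.75 north. Direction back to start is (2.77, 17.75): bearing = atan2(2.77, 17.75) mod 360° = 8.88° ≈ 009°.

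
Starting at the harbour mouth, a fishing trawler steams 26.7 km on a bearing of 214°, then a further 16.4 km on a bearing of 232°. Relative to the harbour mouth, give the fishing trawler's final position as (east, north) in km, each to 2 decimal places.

(-27.85, -32.23)

Leg 1 (214°, 26.7 km): east 26.7 sin 214° = -14.93, north 26.7 cos 214° = -22.14
Leg 2 (232°, 16.4 km): east 16.4 sin 232° = -12.92, north 16.4 cos 232° = -10.10
Summing: -27.85 km east, -32.23 km north → (-27.85, -32.23).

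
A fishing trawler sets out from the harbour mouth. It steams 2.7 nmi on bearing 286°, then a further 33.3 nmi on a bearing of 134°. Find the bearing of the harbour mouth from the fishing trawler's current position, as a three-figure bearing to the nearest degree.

316°

Leg 1 (286°, 2.7 nmi): east 2.7 sin 286° = -2.60, north 2.7 cos 286° = 0.74
Leg 2 (134°, 33.3 nmi): east 33.3 sin 134° = 23.95, north 33.3 cos 134° = -23.13
Net displacement: 21.36 east, -22.39 north. Direction back to start is (-21.36, 22.39): bearing = atan2(-21.36, 22.39) mod 360° = 316.35° ≈ 316°.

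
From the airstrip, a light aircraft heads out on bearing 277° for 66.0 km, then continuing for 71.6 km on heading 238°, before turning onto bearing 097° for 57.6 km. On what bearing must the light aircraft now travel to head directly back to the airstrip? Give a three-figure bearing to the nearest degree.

Leg 1 (277°, 66.0 km): east 66.0 sin 277° = -65.51, north 66.0 cos 277° = 8.04
Leg 2 (238°, 71.6 km): east 71.6 sin 238° = -60.72, north 71.6 cos 238° = -37.94
Leg 3 (097°, 57.6 km): east 57.6 sin 97° = 57.17, north 57.6 cos 97° = -7.02
Net displacement: -69.06 east, -36.92 north. Direction back to start is (69.06, 36.92): bearing = atan2(69.06, 36.92) mod 360° = 61.87° ≈ 062°.

062°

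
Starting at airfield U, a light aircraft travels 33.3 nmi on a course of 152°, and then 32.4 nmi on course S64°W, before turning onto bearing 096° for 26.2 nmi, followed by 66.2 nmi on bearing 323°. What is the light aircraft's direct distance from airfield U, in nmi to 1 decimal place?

28.0 nmi

Leg 1 (152°, 33.3 nmi): east 33.3 sin 152° = 15.63, north 33.3 cos 152° = -29.40
Leg 2 (S64°W, 32.4 nmi): east 32.4 sin 244° = -29.12, north 32.4 cos 244° = -14.20
Leg 3 (096°, 26.2 nmi): east 26.2 sin 96° = 26.06, north 26.2 cos 96° = -2.74
Leg 4 (323°, 66.2 nmi): east 66.2 sin 323° = -39.84, north 66.2 cos 323° = 52.87
Net: -27.27 east, 6.53 north. Distance = √((-27.27)² + (6.53)²) = 28.041 nmi.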